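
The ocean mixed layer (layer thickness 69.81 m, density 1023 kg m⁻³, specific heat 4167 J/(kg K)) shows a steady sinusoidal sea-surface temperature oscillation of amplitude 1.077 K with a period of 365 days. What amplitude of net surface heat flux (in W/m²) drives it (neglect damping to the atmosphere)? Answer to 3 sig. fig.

63.9

Areal heat capacity C = ρ c_p D = 1023 × 4167 × 69.81 = 2.98×10^8 J/(m²·K).
ω = 2π / 3.15×10^7 s = 1.99×10^-7 s⁻¹.
Cω = 2.98×10^8 × 1.99×10^-7 = 59.3 W/(m²·K).
F₀ = A × Cω = 1.077 × 59.3 = 63.9 W/m².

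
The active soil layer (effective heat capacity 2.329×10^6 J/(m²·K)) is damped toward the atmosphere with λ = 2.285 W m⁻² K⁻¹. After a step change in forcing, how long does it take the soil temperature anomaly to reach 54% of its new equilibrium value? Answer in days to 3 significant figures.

9.16 days

Areal heat capacity C = 2.329×10^6 J/(m²·K) (given).
τ = C / λ = 2.33×10^6 / 2.285 = 1.02×10^6 s.
Fraction reached: 1 − e^(−t/τ) = 0.54 ⇒ t = −τ ln(1 − 0.54) = τ × 0.777.
t = 7.91×10^5 s = 9.16 days.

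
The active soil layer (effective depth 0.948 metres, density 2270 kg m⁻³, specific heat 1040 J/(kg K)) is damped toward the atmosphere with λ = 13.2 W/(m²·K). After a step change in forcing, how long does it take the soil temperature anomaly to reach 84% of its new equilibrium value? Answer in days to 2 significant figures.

3.6 days

Areal heat capacity C = ρ c_p D = 2270 × 1040 × 0.948 = 2.24×10^6 J/(m²·K).
τ = C / λ = 2.24×10^6 / 13.2 = 1.70×10^5 s.
Fraction reached: 1 − e^(−t/τ) = 0.84 ⇒ t = −τ ln(1 − 0.84) = τ × 1.83.
t = 3.11×10^5 s = 3.60 days.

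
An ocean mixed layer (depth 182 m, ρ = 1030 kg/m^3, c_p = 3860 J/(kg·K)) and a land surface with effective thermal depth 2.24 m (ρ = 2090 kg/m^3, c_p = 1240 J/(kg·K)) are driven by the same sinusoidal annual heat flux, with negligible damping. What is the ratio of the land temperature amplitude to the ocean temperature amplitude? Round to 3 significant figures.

125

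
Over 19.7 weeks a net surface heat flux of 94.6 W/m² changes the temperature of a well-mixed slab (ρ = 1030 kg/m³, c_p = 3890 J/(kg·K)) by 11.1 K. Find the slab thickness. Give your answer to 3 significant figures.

25.3 m

Heat input Q = F Δt = 94.6 × 1.19×10^7 s = 1.13×10^9 J/m².
Required areal heat capacity C = Q / ΔT = 1.02×10^8 J/(m²·K).
Depth D = C / (ρ c_p) = 1.02×10^8 / (1030 × 3890) = 25.3 m.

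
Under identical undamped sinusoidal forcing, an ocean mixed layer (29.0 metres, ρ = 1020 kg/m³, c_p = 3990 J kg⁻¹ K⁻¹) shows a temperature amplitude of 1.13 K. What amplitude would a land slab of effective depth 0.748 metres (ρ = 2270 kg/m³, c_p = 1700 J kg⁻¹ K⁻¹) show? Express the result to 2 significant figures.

C_ocean = 1.18×10^8 J/(m²·K); C_land = 2.89×10^6 J/(m²·K).
A ∝ 1/C ⇒ A_land = A_ocean × C_ocean/C_land = 1.13 × 40.9 = 46.2 K.

46 K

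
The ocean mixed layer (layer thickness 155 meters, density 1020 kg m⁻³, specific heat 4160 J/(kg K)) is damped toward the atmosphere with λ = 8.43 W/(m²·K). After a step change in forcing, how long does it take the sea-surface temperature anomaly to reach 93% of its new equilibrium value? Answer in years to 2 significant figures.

Areal heat capacity C = ρ c_p D = 1020 × 4160 × 155 = 6.58×10^8 J/(m²·K).
τ = C / λ = 6.58×10^8 / 8.43 = 7.80×10^7 s.
Fraction reached: 1 − e^(−t/τ) = 0.93 ⇒ t = −τ ln(1 − 0.93) = τ × 2.66.
t = 2.07×10^8 s = 6.57 years.

6.6 years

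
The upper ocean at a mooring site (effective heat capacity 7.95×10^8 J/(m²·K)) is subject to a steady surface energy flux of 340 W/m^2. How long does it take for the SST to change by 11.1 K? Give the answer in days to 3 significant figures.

300 days

Areal heat capacity C = 7.95×10^8 J/(m²·K) (given).
Time required: Δt = C ΔT / F = 7.95×10^8 × 11.1 / 340 = 2.60×10^7 s.
In days: 2.60×10^7 s / (86400 s/day) = 300 days.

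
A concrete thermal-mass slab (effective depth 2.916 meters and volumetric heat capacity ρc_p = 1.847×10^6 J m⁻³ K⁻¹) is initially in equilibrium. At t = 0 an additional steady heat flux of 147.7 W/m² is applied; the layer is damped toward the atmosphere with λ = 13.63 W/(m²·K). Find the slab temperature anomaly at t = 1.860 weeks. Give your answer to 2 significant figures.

10 K

Areal heat capacity C = ρc_p × D = 1.847×10^6 × 2.916 = 5.39×10^6 J/(m^2 K).
τ = C / λ = 5.39×10^6 / 13.63 = 3.95×10^5 s.
Equilibrium anomaly ΔT_eq = F / λ = 147.7 / 13.63 = 10.8 K.
t = 1.860 weeks = 1.12×10^6 s, so t/τ = 2.85.
ΔT(t) = ΔT_eq (1 − e^(−t/τ)) = 10.8 × (1 − e^−2.85) = 10.2 K.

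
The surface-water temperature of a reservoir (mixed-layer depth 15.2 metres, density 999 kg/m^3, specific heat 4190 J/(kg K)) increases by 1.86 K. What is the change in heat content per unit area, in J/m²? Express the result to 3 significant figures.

1.18×10^8

Areal heat capacity C = ρ c_p D = 999 × 4190 × 15.2 = 6.36×10^7 J/(m^2 K).
ΔQ = C ΔT = 6.36×10^7 × 1.86 = 1.18×10^8 J/m².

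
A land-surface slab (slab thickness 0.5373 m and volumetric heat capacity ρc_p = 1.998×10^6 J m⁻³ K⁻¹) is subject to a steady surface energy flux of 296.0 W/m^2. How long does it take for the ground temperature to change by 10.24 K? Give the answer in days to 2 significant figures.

0.43 days

Areal heat capacity C = ρc_p × D = 1.998×10^6 × 0.5373 = 1.07×10^6 J/(m^2 K).
Time required: Δt = C ΔT / F = 1.07×10^6 × 10.24 / 296.0 = 37100 s.
In days: 37100 s / (86400 s/day) = 0.430 days.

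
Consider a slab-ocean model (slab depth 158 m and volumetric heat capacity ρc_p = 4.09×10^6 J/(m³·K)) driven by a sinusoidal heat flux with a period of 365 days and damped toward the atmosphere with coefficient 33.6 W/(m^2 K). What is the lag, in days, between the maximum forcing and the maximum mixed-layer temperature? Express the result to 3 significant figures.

76.4 days

Areal heat capacity C = ρc_p × D = 4.09×10^6 × 158 = 6.46×10^8 J/(m^2 K).
ω = 2π / 3.15×10^7 s = 1.99×10^-7 s⁻¹.
Phase lag φ = arctan(Cω/λ) = arctan(129/33.6) = 1.32 rad.
Time lag = φ / ω = 1.32 / 1.99×10^-7 = 6.60×10^6 s = 76.4 days.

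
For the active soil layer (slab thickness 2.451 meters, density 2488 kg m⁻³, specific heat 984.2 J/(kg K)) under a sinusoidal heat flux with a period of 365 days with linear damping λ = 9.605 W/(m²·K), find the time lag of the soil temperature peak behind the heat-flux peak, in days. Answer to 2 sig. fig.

7.2 days

Areal heat capacity C = ρ c_p D = 2488 × 984.2 × 2.451 = 6.00×10^6 J m⁻² K⁻¹.
ω = 2π / 3.15×10^7 s = 1.99×10^-7 s⁻¹.
Phase lag φ = arctan(Cω/λ) = arctan(1.20/9.605) = 0.124 rad.
Time lag = φ / ω = 0.124 / 1.99×10^-7 = 6.22×10^5 s = 7.20 days.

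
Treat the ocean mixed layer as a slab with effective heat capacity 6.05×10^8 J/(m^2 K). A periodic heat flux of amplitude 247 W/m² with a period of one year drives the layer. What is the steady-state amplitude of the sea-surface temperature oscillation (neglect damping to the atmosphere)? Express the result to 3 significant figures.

2.05 K

Areal heat capacity C = 6.05×10^8 J/(m^2 K) (given).
Angular frequency ω = 2π / T = 2π / 3.15×10^7 s = 1.99×10^-7 s⁻¹.
Cω = 6.05×10^8 × 1.99×10^-7 = 121 W/(m²·K).
Amplitude A = F₀ / (Cω) = 247 / 121 = 2.05 K.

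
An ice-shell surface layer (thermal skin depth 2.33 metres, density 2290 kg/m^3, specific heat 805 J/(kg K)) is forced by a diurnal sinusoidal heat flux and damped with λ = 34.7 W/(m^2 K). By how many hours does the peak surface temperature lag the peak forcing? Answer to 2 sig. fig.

Areal heat capacity C = ρ c_p D = 2290 × 805 × 2.33 = 4.30×10^6 J/(m²·K).
ω = 2π / 86400 s = 7.27×10^-5 s⁻¹.
Phase lag φ = arctan(Cω/λ) = arctan(312/34.7) = 1.46 rad.
Time lag = φ / ω = 1.46 / 7.27×10^-5 = 20100 s = 5.58 hours.

5.6 hours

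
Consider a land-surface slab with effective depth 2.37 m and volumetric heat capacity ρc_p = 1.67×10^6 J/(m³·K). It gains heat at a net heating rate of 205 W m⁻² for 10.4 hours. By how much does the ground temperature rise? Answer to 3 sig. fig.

Areal heat capacity C = ρc_p × D = 1.67×10^6 × 2.37 = 3.96×10^6 J/(m^2 K).
Net heat input Q = F Δt = 205 × (10.4 hours × 3600 s/hour) = 7.68×10^6 J/m².
ΔT = Q / C = 7.68×10^6 / 3.96×10^6 = 1.94 K.

1.94 K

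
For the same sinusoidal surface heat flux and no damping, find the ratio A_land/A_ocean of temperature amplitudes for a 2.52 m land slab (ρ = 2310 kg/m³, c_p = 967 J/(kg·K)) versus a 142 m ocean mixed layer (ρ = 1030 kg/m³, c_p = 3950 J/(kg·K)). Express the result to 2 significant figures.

100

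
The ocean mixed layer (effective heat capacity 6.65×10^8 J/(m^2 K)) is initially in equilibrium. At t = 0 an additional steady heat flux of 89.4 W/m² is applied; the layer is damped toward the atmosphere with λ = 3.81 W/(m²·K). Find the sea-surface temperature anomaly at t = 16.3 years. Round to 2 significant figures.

Areal heat capacity C = 6.65×10^8 J/(m^2 K) (given).
τ = C / λ = 6.65×10^8 / 3.81 = 1.75×10^8 s.
Equilibrium anomaly ΔT_eq = F / λ = 89.4 / 3.81 = 23.5 K.
t = 16.3 years = 5.14×10^8 s, so t/τ = 2.95.
ΔT(t) = ΔT_eq (1 − e^(−t/τ)) = 23.5 × (1 − e^−2.95) = 22.2 K.

22 K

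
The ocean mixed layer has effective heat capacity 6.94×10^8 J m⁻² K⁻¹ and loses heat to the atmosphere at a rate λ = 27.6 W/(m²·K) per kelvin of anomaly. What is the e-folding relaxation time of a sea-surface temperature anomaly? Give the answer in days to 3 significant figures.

291 days

Areal heat capacity C = 6.94×10^8 J m⁻² K⁻¹ (given).
Relaxation time τ = C / λ = 6.94×10^8 / 27.6 = 2.51×10^7 s.
In days: 2.51×10^7 s / (86400 s/day) = 291 days.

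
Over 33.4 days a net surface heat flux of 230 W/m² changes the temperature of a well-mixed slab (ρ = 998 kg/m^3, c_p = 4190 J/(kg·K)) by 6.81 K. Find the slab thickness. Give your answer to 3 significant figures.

23.3 m

Heat input Q = F Δt = 230 × 2.89×10^6 s = 6.64×10^8 J/m².
Required areal heat capacity C = Q / ΔT = 9.75×10^7 J/(m²·K).
Depth D = C / (ρ c_p) = 9.75×10^7 / (998 × 4190) = 23.3 m.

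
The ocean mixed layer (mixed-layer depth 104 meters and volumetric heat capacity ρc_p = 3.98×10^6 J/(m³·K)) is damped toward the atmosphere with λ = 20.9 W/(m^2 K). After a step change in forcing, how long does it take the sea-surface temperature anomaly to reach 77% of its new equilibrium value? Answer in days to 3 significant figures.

337 days

Areal heat capacity C = ρc_p × D = 3.98×10^6 × 104 = 4.14×10^8 J/(m^2 K).
τ = C / λ = 4.14×10^8 / 20.9 = 1.98×10^7 s.
Fraction reached: 1 − e^(−t/τ) = 0.77 ⇒ t = −τ ln(1 − 0.77) = τ × 1.47.
t = 2.91×10^7 s = 337 days.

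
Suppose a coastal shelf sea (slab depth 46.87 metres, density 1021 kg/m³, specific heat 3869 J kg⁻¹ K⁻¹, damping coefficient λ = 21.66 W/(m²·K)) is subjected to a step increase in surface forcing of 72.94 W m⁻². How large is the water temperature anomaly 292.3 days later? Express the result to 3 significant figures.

3.19 K

Areal heat capacity C = ρ c_p D = 1021 × 3869 × 46.87 = 1.85×10^8 J/(m^2 K).
τ = C / λ = 1.85×10^8 / 21.66 = 8.55×10^6 s.
Equilibrium anomaly ΔT_eq = F / λ = 72.94 / 21.66 = 3.37 K.
t = 292.3 days = 2.53×10^7 s, so t/τ = 2.95.
ΔT(t) = ΔT_eq (1 − e^(−t/τ)) = 3.37 × (1 − e^−2.95) = 3.19 K.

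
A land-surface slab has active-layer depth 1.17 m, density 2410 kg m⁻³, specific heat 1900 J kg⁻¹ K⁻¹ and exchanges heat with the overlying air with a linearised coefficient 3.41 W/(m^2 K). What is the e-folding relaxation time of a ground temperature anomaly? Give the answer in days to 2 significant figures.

Areal heat capacity C = ρ c_p D = 2410 × 1900 × 1.17 = 5.36×10^6 J/(m²·K).
Relaxation time τ = C / λ = 5.36×10^6 / 3.41 = 1.57×10^6 s.
In days: 1.57×10^6 s / (86400 s/day) = 18.2 days.

18 days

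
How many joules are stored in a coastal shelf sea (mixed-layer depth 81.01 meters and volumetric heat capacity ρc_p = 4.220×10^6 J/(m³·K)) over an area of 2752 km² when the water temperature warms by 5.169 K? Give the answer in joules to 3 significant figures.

Areal heat capacity C = ρc_p × D = 4.220×10^6 × 81.01 = 3.42×10^8 J m⁻² K⁻¹.
Heat per unit area: q = C ΔT = 3.42×10^8 × 5.169 = 1.77×10^9 J/m².
Total heat: Q = q × A = 1.77×10^9 × (2752 × 10⁶ m²) = 4.86×10^18 J.

4.86×10^18 J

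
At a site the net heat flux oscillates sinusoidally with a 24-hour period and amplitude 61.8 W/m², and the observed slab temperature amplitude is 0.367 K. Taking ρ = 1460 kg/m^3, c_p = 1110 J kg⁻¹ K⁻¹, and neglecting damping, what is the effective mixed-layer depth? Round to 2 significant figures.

ω = 2π / 86400 s = 7.27×10^-5 s⁻¹.
Required C = F₀ / (A ω) = 61.8 / (0.367 × 7.27×10^-5) = 2.32×10^6 J/(m²·K).
D = C / (ρ c_p) = 2.32×10^6 / (1460 × 1110) = 1.43 m.

1.4 m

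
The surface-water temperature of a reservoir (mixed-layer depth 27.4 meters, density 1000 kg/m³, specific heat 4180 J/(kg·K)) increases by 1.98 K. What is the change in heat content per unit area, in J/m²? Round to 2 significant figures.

Areal heat capacity C = ρ c_p D = 1000 × 4180 × 27.4 = 1.15×10^8 J m⁻² K⁻¹.
ΔQ = C ΔT = 1.15×10^8 × 1.98 = 2.27×10^8 J/m².

2.3×10^8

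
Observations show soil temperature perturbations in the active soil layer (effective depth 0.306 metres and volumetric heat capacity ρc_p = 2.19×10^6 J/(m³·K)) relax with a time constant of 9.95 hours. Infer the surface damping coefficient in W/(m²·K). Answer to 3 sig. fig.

Areal heat capacity C = ρc_p × D = 2.19×10^6 × 0.306 = 6.70×10^5 J m⁻² K⁻¹.
τ = 9.95 hours = 35800 s.
λ = C / τ = 6.70×10^5 / 35800 = 18.7 W/(m²·K).

18.7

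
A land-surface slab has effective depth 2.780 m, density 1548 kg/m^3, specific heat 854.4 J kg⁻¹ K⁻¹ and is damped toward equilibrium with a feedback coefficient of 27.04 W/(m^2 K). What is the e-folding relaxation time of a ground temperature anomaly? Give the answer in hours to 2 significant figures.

38 hours

Areal heat capacity C = ρ c_p D = 1548 × 854.4 × 2.780 = 3.68×10^6 J m⁻² K⁻¹.
Relaxation time τ = C / λ = 3.68×10^6 / 27.04 = 1.36×10^5 s.
In hours: 1.36×10^5 s / (3600 s/hour) = 37.8 hours.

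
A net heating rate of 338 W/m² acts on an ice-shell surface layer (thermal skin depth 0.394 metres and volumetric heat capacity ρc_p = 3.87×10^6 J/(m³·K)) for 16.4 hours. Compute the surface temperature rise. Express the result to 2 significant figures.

Areal heat capacity C = ρc_p × D = 3.87×10^6 × 0.394 = 1.52×10^6 J/(m²·K).
Net heat input Q = F Δt = 338 × (16.4 hours × 3600 s/hour) = 2.00×10^7 J/m².
ΔT = Q / C = 2.00×10^7 / 1.52×10^6 = 13.1 K.

13 K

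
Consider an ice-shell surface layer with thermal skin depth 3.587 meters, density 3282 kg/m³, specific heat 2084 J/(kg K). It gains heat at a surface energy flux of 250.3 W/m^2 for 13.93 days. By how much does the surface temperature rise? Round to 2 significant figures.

12 K

Areal heat capacity C = ρ c_p D = 3282 × 2084 × 3.587 = 2.45×10^7 J/(m^2 K).
Net heat input Q = F Δt = 250.3 × (13.93 days × 86400 s/day) = 3.01×10^8 J/m².
ΔT = Q / C = 3.01×10^8 / 2.45×10^7 = 12.3 K.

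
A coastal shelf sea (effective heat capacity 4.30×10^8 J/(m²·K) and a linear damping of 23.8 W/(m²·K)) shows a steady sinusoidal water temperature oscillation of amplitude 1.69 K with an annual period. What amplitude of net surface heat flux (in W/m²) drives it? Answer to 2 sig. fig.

150

Areal heat capacity C = 4.30×10^8 J/(m²·K) (given).
ω = 2π / 3.15×10^7 s = 1.99×10^-7 s⁻¹.
√((Cω)² + λ²) = √((85.7)² + 23.8²) = 88.9 W/(m²·K).
F₀ = A × √((Cω)²+λ²) = 1.69 × 88.9 = 150 W/m².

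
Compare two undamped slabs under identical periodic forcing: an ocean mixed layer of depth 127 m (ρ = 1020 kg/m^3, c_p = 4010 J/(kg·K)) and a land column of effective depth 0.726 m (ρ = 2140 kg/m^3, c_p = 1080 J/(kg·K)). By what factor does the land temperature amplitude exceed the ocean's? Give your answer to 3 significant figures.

310

C_ocean = 1020 × 4010 × 127 = 5.19×10^8 J/(m²·K).
C_land = 2140 × 1080 × 0.726 = 1.68×10^6 J/(m²·K).
Undamped amplitude ∝ 1/C, so A_land/A_ocean = C_ocean/C_land = 310.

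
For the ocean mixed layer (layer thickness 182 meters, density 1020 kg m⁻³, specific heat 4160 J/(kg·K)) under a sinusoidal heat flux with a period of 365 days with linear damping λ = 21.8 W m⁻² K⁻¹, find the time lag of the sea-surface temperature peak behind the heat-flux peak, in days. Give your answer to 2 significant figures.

Areal heat capacity C = ρ c_p D = 1020 × 4160 × 182 = 7.72×10^8 J m⁻² K⁻¹.
ω = 2π / 3.15×10^7 s = 1.99×10^-7 s⁻¹.
Phase lag φ = arctan(Cω/λ) = arctan(154/21.8) = 1.43 rad.
Time lag = φ / ω = 1.43 / 1.99×10^-7 = 7.18×10^6 s = 83.1 days.

83 days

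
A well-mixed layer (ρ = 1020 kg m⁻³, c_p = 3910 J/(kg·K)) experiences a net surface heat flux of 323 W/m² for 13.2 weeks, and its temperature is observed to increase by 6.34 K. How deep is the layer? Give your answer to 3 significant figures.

102 m

Heat input Q = F Δt = 323 × 7.98×10^6 s = 2.58×10^9 J/m².
Required areal heat capacity C = Q / ΔT = 4.07×10^8 J/(m²·K).
Depth D = C / (ρ c_p) = 4.07×10^8 / (1020 × 3910) = 102 m.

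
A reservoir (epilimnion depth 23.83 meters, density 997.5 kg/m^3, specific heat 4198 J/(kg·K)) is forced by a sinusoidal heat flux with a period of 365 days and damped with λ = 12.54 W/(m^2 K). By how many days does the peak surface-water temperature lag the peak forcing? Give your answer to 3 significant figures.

Areal heat capacity C = ρ c_p D = 997.5 × 4198 × 23.83 = 9.98×10^7 J/(m^2 K).
ω = 2π / 3.15×10^7 s = 1.99×10^-7 s⁻¹.
Phase lag φ = arctan(Cω/λ) = arctan(19.9/12.54) = 1.01 rad.
Time lag = φ / ω = 1.01 / 1.99×10^-7 = 5.06×10^6 s = 58.6 days.

58.6 days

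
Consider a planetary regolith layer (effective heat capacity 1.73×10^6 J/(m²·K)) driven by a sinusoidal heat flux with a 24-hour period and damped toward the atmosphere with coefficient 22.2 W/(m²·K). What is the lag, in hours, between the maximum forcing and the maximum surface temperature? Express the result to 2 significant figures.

Areal heat capacity C = 1.73×10^6 J/(m²·K) (given).
ω = 2π / 86400 s = 7.27×10^-5 s⁻¹.
Phase lag φ = arctan(Cω/λ) = arctan(126/22.2) = 1.40 rad.
Time lag = φ / ω = 1.40 / 7.27×10^-5 = 19200 s = 5.33 hours.

5.3 hours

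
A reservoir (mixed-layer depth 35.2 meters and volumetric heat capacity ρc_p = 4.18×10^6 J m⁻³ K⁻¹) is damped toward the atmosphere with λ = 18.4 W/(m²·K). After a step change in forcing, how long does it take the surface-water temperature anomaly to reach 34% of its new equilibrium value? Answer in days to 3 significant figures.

38.5 days

Areal heat capacity C = ρc_p × D = 4.18×10^6 × 35.2 = 1.47×10^8 J m⁻² K⁻¹.
τ = C / λ = 1.47×10^8 / 18.4 = 8.00×10^6 s.
Fraction reached: 1 − e^(−t/τ) = 0.34 ⇒ t = −τ ln(1 − 0.34) = τ × 0.416.
t = 3.32×10^6 s = 38.5 days.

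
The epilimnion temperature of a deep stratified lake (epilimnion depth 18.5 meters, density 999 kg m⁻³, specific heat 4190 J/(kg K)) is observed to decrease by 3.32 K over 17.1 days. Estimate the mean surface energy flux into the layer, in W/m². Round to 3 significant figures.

-174

Areal heat capacity C = ρ c_p D = 999 × 4190 × 18.5 = 7.74×10^7 J/(m²·K).
Required heat per unit area: Q = C ΔT = 7.74×10^7 × -3.32 = -2.57×10^8 J/m².
Flux F = Q / Δt = -2.57×10^8 / 1.48×10^6 s = -174 W/m².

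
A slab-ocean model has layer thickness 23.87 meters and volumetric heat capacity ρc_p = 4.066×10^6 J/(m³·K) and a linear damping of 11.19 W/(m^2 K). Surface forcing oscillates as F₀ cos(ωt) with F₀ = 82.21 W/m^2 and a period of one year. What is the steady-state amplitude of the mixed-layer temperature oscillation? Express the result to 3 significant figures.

Areal heat capacity C = ρc_p × D = 4.066×10^6 × 23.87 = 9.71×10^7 J/(m^2 K).
Angular frequency ω = 2π / T = 2π / 3.15×10^7 s = 1.99×10^-7 s⁻¹.
√((Cω)² + λ²) = √((19.3)² + 11.19²) = 22.3 W/(m²·K).
Amplitude A = F₀ / √((Cω)²+λ²) = 82.21 / 22.3 = 3.68 K.

3.68 K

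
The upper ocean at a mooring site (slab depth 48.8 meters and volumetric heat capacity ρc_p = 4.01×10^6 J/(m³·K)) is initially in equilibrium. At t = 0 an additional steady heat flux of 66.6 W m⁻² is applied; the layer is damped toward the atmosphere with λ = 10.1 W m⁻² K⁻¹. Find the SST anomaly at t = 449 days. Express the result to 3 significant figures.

Areal heat capacity C = ρc_p × D = 4.01×10^6 × 48.8 = 1.96×10^8 J/(m^2 K).
τ = C / λ = 1.96×10^8 / 10.1 = 1.94×10^7 s.
Equilibrium anomaly ΔT_eq = F / λ = 66.6 / 10.1 = 6.59 K.
t = 449 days = 3.88×10^7 s, so t/τ = 2.00.
ΔT(t) = ΔT_eq (1 − e^(−t/τ)) = 6.59 × (1 − e^−2.00) = 5.70 K.

5.70 K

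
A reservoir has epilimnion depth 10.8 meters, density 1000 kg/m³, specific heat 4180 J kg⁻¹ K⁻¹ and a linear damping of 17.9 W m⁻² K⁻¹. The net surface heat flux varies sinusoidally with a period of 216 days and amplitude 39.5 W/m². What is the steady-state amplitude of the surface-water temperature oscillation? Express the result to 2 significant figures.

1.7 K

Areal heat capacity C = ρ c_p D = 1000 × 4180 × 10.8 = 4.51×10^7 J m⁻² K⁻¹.
Angular frequency ω = 2π / T = 2π / 1.87×10^7 s = 3.37×10^-7 s⁻¹.
√((Cω)² + λ²) = √((15.2)² + 17.9²) = 23.5 W/(m²·K).
Amplitude A = F₀ / √((Cω)²+λ²) = 39.5 / 23.5 = 1.68 K.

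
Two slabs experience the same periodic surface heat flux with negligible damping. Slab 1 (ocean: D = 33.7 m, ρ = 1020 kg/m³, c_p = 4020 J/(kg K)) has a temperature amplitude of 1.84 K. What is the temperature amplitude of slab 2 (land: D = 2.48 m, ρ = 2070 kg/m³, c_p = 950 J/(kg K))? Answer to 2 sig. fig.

C_ocean = 1.38×10^8 J/(m²·K); C_land = 4.88×10^6 J/(m²·K).
A ∝ 1/C ⇒ A_land = A_ocean × C_ocean/C_land = 1.84 × 28.3 = 52.1 K.

52 K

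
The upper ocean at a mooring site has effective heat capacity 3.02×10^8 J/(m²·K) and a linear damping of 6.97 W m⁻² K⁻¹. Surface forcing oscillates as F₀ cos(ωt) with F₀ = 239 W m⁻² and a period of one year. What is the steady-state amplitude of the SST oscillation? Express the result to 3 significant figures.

3.95 K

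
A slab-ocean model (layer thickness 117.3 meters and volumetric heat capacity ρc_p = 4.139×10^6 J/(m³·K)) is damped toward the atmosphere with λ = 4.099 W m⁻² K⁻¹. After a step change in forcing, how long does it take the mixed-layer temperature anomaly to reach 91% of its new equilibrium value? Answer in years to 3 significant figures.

Areal heat capacity C = ρc_p × D = 4.139×10^6 × 117.3 = 4.86×10^8 J m⁻² K⁻¹.
τ = C / λ = 4.86×10^8 / 4.099 = 1.18×10^8 s.
Fraction reached: 1 − e^(−t/τ) = 0.91 ⇒ t = −τ ln(1 − 0.91) = τ × 2.41.
t = 2.85×10^8 s = 9.04 years.

9.04 years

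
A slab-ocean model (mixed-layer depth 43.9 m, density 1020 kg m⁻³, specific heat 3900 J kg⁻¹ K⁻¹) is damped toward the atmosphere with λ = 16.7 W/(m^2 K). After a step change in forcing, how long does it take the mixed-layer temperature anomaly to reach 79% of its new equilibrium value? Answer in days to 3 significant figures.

Areal heat capacity C = ρ c_p D = 1020 × 3900 × 43.9 = 1.75×10^8 J/(m^2 K).
τ = C / λ = 1.75×10^8 / 16.7 = 1.05×10^7 s.
Fraction reached: 1 − e^(−t/τ) = 0.79 ⇒ t = −τ ln(1 − 0.79) = τ × 1.56.
t = 1.63×10^7 s = 189 days.

189 days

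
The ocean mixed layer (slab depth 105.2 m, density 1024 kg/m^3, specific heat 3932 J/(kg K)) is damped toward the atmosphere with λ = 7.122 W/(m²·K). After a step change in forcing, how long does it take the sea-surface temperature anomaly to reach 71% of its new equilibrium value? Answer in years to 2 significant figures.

Areal heat capacity C = ρ c_p D = 1024 × 3932 × 105.2 = 4.24×10^8 J m⁻² K⁻¹.
τ = C / λ = 4.24×10^8 / 7.122 = 5.95×10^7 s.
Fraction reached: 1 − e^(−t/τ) = 0.71 ⇒ t = −τ ln(1 − 0.71) = τ × 1.24.
t = 7.36×10^7 s = 2.33 years.

2.3 years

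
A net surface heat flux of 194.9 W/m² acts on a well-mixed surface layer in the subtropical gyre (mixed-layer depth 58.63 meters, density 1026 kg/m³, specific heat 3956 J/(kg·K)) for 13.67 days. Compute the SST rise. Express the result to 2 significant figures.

0.97 K

Areal heat capacity C = ρ c_p D = 1026 × 3956 × 58.63 = 2.38×10^8 J/(m^2 K).
Net heat input Q = F Δt = 194.9 × (13.67 days × 86400 s/day) = 2.30×10^8 J/m².
ΔT = Q / C = 2.30×10^8 / 2.38×10^8 = 0.967 K.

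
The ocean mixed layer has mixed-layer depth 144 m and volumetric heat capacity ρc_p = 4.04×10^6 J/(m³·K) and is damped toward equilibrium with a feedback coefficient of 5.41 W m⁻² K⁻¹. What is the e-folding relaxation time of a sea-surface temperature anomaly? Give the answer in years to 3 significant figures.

Areal heat capacity C = ρc_p × D = 4.04×10^6 × 144 = 5.82×10^8 J/(m²·K).
Relaxation time τ = C / λ = 5.82×10^8 / 5.41 = 1.08×10^8 s.
In years: 1.08×10^8 s / (3.156×10^7 s/year) = 3.41 years.

3.41 years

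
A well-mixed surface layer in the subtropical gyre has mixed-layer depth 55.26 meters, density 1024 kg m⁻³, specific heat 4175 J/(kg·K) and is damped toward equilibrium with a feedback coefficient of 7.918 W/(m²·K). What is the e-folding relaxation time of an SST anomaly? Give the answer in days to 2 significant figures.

350 days

Areal heat capacity C = ρ c_p D = 1024 × 4175 × 55.26 = 2.36×10^8 J/(m²·K).
Relaxation time τ = C / λ = 2.36×10^8 / 7.918 = 2.98×10^7 s.
In days: 2.98×10^7 s / (86400 s/day) = 345 days.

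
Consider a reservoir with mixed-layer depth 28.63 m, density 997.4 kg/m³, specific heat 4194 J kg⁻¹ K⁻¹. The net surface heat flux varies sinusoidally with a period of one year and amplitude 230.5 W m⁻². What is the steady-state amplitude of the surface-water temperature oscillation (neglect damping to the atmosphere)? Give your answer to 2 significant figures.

9.7 K

Areal heat capacity C = ρ c_p D = 997.4 × 4194 × 28.63 = 1.20×10^8 J m⁻² K⁻¹.
Angular frequency ω = 2π / T = 2π / 3.15×10^7 s = 1.99×10^-7 s⁻¹.
Cω = 1.20×10^8 × 1.99×10^-7 = 23.9 W/(m²·K).
Amplitude A = F₀ / (Cω) = 230.5 / 23.9 = 9.66 K.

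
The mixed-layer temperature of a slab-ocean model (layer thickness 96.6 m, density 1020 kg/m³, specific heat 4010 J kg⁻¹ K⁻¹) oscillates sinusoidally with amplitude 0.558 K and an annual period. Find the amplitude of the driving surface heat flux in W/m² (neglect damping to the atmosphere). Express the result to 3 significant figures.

43.9

Areal heat capacity C = ρ c_p D = 1020 × 4010 × 96.6 = 3.95×10^8 J m⁻² K⁻¹.
ω = 2π / 3.15×10^7 s = 1.99×10^-7 s⁻¹.
Cω = 3.95×10^8 × 1.99×10^-7 = 78.7 W/(m²·K).
F₀ = A × Cω = 0.558 × 78.7 = 43.9 W/m².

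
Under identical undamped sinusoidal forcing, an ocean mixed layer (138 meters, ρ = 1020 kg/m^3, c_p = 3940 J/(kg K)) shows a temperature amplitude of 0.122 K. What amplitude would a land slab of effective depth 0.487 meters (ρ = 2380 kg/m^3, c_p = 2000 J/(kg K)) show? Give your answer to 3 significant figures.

29.2 K

C_ocean = 5.55×10^8 J/(m²·K); C_land = 2.32×10^6 J/(m²·K).
A ∝ 1/C ⇒ A_land = A_ocean × C_ocean/C_land = 0.122 × 239 = 29.2 K.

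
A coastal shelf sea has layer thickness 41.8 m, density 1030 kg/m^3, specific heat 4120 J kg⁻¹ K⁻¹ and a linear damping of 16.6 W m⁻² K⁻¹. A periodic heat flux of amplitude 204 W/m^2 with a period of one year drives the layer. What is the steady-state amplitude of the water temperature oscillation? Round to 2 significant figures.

Areal heat capacity C = ρ c_p D = 1030 × 4120 × 41.8 = 1.77×10^8 J/(m²·K).
Angular frequency ω = 2π / T = 2π / 3.15×10^7 s = 1.99×10^-7 s⁻¹.
√((Cω)² + λ²) = √((35.3)² + 16.6²) = 39.0 W/(m²·K).
Amplitude A = F₀ / √((Cω)²+λ²) = 204 / 39.0 = 5.22 K.

5.2 K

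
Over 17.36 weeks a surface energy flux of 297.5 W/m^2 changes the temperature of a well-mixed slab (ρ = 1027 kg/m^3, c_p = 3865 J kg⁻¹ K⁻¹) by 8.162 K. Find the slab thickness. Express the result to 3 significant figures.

96.4 m

Heat input Q = F Δt = 297.5 × 1.05×10^7 s = 3.12×10^9 J/m².
Required areal heat capacity C = Q / ΔT = 3.83×10^8 J/(m²·K).
Depth D = C / (ρ c_p) = 3.83×10^8 / (1027 × 3865) = 96.4 m.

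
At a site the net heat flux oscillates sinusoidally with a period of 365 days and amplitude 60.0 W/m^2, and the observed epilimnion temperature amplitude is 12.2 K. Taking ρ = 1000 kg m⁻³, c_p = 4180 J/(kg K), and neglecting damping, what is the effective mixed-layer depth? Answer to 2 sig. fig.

5.9 m

ω = 2π / 3.15×10^7 s = 1.99×10^-7 s⁻¹.
Required C = F₀ / (A ω) = 60.0 / (12.2 × 1.99×10^-7) = 2.47×10^7 J/(m²·K).
D = C / (ρ c_p) = 2.47×10^7 / (1000 × 4180) = 5.91 m.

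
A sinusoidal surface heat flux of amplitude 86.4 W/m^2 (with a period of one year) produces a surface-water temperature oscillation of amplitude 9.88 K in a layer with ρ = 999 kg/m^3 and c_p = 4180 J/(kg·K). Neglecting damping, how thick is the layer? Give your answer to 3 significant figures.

10.5 m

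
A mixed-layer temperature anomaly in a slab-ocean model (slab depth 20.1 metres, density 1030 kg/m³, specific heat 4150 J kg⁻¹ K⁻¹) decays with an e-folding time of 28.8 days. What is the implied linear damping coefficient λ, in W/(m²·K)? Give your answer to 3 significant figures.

Areal heat capacity C = ρ c_p D = 1030 × 4150 × 20.1 = 8.59×10^7 J/(m²·K).
τ = 28.8 days = 2.49×10^6 s.
λ = C / τ = 8.59×10^7 / 2.49×10^6 = 34.5 W/(m²·K).

34.5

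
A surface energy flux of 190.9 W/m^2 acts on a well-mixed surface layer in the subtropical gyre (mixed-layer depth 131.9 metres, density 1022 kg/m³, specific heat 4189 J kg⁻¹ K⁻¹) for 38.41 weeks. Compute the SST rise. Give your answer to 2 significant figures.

Areal heat capacity C = ρ c_p D = 1022 × 4189 × 131.9 = 5.65×10^8 J/(m^2 K).
Net heat input Q = F Δt = 190.9 × (38.41 weeks × 6.048×10^5 s/week) = 4.43×10^9 J/m².
ΔT = Q / C = 4.43×10^9 / 5.65×10^8 = 7.85 K.

7.9 K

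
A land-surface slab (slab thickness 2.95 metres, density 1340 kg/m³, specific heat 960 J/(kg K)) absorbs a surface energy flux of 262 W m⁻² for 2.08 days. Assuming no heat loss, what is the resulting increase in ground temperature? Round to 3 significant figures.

Areal heat capacity C = ρ c_p D = 1340 × 960 × 2.95 = 3.79×10^6 J/(m^2 K).
Net heat input Q = F Δt = 262 × (2.08 days × 86400 s/day) = 4.71×10^7 J/m².
ΔT = Q / C = 4.71×10^7 / 3.79×10^6 = 12.4 K.

12.4 K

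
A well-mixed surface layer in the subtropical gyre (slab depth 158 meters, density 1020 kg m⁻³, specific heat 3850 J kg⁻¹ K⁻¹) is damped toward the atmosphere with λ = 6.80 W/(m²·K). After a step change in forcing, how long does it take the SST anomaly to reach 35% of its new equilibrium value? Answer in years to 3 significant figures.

1.25 years

Areal heat capacity C = ρ c_p D = 1020 × 3850 × 158 = 6.20×10^8 J m⁻² K⁻¹.
τ = C / λ = 6.20×10^8 / 6.80 = 9.12×10^7 s.
Fraction reached: 1 − e^(−t/τ) = 0.35 ⇒ t = −τ ln(1 − 0.35) = τ × 0.431.
t = 3.93×10^7 s = 1.25 years.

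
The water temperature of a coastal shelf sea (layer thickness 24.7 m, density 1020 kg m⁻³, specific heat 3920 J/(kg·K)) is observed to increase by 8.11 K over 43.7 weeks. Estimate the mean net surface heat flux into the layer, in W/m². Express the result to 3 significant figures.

Areal heat capacity C = ρ c_p D = 1020 × 3920 × 24.7 = 9.88×10^7 J/(m^2 K).
Required heat per unit area: Q = C ΔT = 9.88×10^7 × 8.11 = 8.01×10^8 J/m².
Flux F = Q / Δt = 8.01×10^8 / 2.64×10^7 s = 30.3 W/m².

30.3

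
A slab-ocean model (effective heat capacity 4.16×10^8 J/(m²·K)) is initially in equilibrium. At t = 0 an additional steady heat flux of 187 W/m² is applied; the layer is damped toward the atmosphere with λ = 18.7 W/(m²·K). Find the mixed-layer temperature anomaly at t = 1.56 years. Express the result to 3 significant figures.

Areal heat capacity C = 4.16×10^8 J/(m²·K) (given).
τ = C / λ = 4.16×10^8 / 18.7 = 2.22×10^7 s.
Equilibrium anomaly ΔT_eq = F / λ = 187 / 18.7 = 10.0 K.
t = 1.56 years = 4.92×10^7 s, so t/τ = 2.21.
ΔT(t) = ΔT_eq (1 − e^(−t/τ)) = 10.0 × (1 − e^−2.21) = 8.91 K.

8.91 K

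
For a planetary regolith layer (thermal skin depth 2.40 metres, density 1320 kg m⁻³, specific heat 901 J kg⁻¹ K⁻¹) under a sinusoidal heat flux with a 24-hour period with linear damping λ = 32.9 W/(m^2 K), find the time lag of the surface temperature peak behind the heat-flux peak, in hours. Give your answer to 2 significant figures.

5.4 hours

Areal heat capacity C = ρ c_p D = 1320 × 901 × 2.40 = 2.85×10^6 J/(m^2 K).
ω = 2π / 86400 s = 7.27×10^-5 s⁻¹.
Phase lag φ = arctan(Cω/λ) = arctan(208/32.9) = 1.41 rad.
Time lag = φ / ω = 1.41 / 7.27×10^-5 = 19400 s = 5.40 hours.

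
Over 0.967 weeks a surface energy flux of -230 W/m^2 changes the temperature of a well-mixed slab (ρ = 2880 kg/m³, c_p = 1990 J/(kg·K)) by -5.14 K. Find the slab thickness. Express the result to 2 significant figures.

4.6 m

Heat input Q = F Δt = -230 × 5.85×10^5 s = -1.35×10^8 J/m².
Required areal heat capacity C = Q / ΔT = 2.62×10^7 J/(m²·K).
Depth D = C / (ρ c_p) = 2.62×10^7 / (2880 × 1990) = 4.57 m.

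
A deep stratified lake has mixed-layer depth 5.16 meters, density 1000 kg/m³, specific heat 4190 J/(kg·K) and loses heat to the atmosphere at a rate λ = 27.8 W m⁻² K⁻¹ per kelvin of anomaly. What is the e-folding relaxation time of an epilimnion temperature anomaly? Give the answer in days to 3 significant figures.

9.00 days

Areal heat capacity C = ρ c_p D = 1000 × 4190 × 5.16 = 2.16×10^7 J/(m^2 K).
Relaxation time τ = C / λ = 2.16×10^7 / 27.8 = 7.78×10^5 s.
In days: 7.78×10^5 s / (86400 s/day) = 9.00 days.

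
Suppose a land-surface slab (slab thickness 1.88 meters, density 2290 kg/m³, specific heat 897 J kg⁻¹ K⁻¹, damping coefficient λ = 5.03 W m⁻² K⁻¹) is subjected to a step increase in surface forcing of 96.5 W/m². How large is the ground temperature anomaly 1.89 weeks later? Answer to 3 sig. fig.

Areal heat capacity C = ρ c_p D = 2290 × 897 × 1.88 = 3.86×10^6 J m⁻² K⁻¹.
τ = C / λ = 3.86×10^6 / 5.03 = 7.68×10^5 s.
Equilibrium anomaly ΔT_eq = F / λ = 96.5 / 5.03 = 19.2 K.
t = 1.89 weeks = 1.14×10^6 s, so t/τ = 1.49.
ΔT(t) = ΔT_eq (1 − e^(−t/τ)) = 19.2 × (1 − e^−1.49) = 14.9 K.

14.9 K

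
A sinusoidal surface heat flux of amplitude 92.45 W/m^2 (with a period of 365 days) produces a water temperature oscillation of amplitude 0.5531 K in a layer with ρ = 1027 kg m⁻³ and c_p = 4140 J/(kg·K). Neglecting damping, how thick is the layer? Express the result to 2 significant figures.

ω = 2π / 3.15×10^7 s = 1.99×10^-7 s⁻¹.
Required C = F₀ / (A ω) = 92.45 / (0.5531 × 1.99×10^-7) = 8.39×10^8 J/(m²·K).
D = C / (ρ c_p) = 8.39×10^8 / (1027 × 4140) = 197 m.

200 m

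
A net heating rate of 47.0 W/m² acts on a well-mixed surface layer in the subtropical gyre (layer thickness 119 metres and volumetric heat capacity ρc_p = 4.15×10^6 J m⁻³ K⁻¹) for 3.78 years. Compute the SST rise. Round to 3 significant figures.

11.4 K

Areal heat capacity C = ρc_p × D = 4.15×10^6 × 119 = 4.94×10^8 J m⁻² K⁻¹.
Net heat input Q = F Δt = 47.0 × (3.78 years × 3.156×10^7 s/year) = 5.61×10^9 J/m².
ΔT = Q / C = 5.61×10^9 / 4.94×10^8 = 11.4 K.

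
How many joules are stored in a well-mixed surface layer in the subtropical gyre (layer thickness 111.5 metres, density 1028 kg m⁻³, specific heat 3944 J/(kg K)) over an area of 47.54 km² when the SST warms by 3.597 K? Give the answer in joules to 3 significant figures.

Areal heat capacity C = ρ c_p D = 1028 × 3944 × 111.5 = 4.52×10^8 J m⁻² K⁻¹.
Heat per unit area: q = C ΔT = 4.52×10^8 × 3.597 = 1.63×10^9 J/m².
Total heat: Q = q × A = 1.63×10^9 × (47.54 × 10⁶ m²) = 7.73×10^16 J.

7.73×10^16 J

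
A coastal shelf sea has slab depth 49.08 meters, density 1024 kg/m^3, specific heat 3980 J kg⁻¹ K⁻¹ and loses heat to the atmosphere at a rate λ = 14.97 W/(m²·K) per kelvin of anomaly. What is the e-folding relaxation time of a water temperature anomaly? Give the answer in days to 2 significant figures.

150 days

Areal heat capacity C = ρ c_p D = 1024 × 3980 × 49.08 = 2.00×10^8 J/(m²·K).
Relaxation time τ = C / λ = 2.00×10^8 / 14.97 = 1.34×10^7 s.
In days: 1.34×10^7 s / (86400 s/day) = 155 days.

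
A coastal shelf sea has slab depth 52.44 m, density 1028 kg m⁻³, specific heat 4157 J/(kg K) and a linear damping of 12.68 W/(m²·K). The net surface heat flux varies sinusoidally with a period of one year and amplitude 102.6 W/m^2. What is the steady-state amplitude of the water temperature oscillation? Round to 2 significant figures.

Areal heat capacity C = ρ c_p D = 1028 × 4157 × 52.44 = 2.24×10^8 J/(m²·K).
Angular frequency ω = 2π / T = 2π / 3.15×10^7 s = 1.99×10^-7 s⁻¹.
√((Cω)² + λ²) = √((44.6)² + 12.68²) = 46.4 W/(m²·K).
Amplitude A = F₀ / √((Cω)²+λ²) = 102.6 / 46.4 = 2.21 K.

2.2 K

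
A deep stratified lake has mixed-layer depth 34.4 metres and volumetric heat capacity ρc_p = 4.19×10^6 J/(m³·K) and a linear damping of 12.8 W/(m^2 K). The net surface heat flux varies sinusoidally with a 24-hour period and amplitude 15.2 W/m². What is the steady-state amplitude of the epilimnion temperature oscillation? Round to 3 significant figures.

Areal heat capacity C = ρc_p × D = 4.19×10^6 × 34.4 = 1.44×10^8 J m⁻² K⁻¹.
Angular frequency ω = 2π / T = 2π / 86400 s = 7.27×10^-5 s⁻¹.
√((Cω)² + λ²) = √((10500)² + 12.8²) = 10500 W/(m²·K).
Amplitude A = F₀ / √((Cω)²+λ²) = 15.2 / 10500 = 0.00145 K.

0.00145 K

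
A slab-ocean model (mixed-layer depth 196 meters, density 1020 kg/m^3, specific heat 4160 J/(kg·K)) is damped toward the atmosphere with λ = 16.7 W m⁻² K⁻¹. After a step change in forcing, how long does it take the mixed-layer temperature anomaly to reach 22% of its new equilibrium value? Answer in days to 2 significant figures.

140 days

Areal heat capacity C = ρ c_p D = 1020 × 4160 × 196 = 8.32×10^8 J/(m^2 K).
τ = C / λ = 8.32×10^8 / 16.7 = 4.98×10^7 s.
Fraction reached: 1 − e^(−t/τ) = 0.22 ⇒ t = −τ ln(1 − 0.22) = τ × 0.248.
t = 1.24×10^7 s = 143 days.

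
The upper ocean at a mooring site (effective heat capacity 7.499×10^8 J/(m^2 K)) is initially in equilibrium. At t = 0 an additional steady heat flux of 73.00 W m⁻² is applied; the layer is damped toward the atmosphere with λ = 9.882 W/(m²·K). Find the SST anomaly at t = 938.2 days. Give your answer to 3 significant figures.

Areal heat capacity C = 7.499×10^8 J/(m^2 K) (given).
τ = C / λ = 7.50×10^8 / 9.882 = 7.59×10^7 s.
Equilibrium anomaly ΔT_eq = F / λ = 73.00 / 9.882 = 7.39 K.
t = 938.2 days = 8.11×10^7 s, so t/τ = 1.07.
ΔT(t) = ΔT_eq (1 − e^(−t/τ)) = 7.39 × (1 − e^−1.07) = 4.85 K.

4.85 K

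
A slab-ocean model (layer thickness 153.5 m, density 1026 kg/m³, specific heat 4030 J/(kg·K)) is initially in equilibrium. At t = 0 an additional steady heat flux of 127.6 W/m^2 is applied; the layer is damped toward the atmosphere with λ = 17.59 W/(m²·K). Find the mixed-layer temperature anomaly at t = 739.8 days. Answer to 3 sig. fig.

Areal heat capacity C = ρ c_p D = 1026 × 4030 × 153.5 = 6.35×10^8 J/(m^2 K).
τ = C / λ = 6.35×10^8 / 17.59 = 3.61×10^7 s.
Equilibrium anomaly ΔT_eq = F / λ = 127.6 / 17.59 = 7.25 K.
t = 739.8 days = 6.39×10^7 s, so t/τ = 1.77.
ΔT(t) = ΔT_eq (1 − e^(−t/τ)) = 7.25 × (1 − e^−1.77) = 6.02 K.

6.02 K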